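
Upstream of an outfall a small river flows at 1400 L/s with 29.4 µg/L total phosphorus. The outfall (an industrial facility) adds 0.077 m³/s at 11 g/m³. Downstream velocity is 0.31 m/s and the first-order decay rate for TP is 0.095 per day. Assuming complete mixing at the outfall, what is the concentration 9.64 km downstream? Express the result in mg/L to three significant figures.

1400 L/s = 1.4 m³/s.
29.4 µg/L = 0.0294 mg/L.
After complete mixing, C₀ = (0.077·11 + 1.4·0.0294) / 1.477 = 0.6013 mg/L.
Travel time t = 9640 m / 0.31 m/s = 3.11e+04 s = 0.3599 d.
C = 0.6013·exp(−0.095·0.3599) = 0.6013·0.9664 = 0.5811 mg/L.

0.581 mg/L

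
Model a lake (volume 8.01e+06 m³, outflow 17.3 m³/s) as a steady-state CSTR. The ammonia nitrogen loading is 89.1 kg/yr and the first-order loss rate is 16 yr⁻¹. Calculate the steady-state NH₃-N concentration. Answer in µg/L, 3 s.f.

0.132 µg/L

Outflow Q = 17.3 m³/s × 3.156e+07 s/yr = 5.459e+08 m³/yr.
Steady-state CSTR mass balance: W = Q·C + k·V·C, so C = W/(Q + kV).
Q + kV = 5.459e+08 + 16·8.01e+06 = 6.741e+08 m³/yr.
C = 89.1/6.741e+08 = 1.322e-07 kg/m³ = 0.0001322 mg/L = 0.1322 µg/L.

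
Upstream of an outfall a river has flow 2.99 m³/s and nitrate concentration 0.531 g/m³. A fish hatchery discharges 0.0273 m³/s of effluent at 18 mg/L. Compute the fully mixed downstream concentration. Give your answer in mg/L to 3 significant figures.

0.689 mg/L

By mass balance at complete mixing, C = (0.0273·18 + 2.99·0.531) / (0.0273 + 2.99) = 2.079/3.017 = 0.6891 mg/L.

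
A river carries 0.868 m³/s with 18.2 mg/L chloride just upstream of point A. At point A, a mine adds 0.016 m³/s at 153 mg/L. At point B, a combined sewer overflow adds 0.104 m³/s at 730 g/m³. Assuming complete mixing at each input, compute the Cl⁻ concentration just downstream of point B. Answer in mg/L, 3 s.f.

95.3 mg/L

After input A: C = (0.868·18.2 + 0.016·153) / 0.884 = 20.64 mg/L.
After input B: C = (0.884·20.64 + 0.104·730) / 0.988 = 95.31 mg/L.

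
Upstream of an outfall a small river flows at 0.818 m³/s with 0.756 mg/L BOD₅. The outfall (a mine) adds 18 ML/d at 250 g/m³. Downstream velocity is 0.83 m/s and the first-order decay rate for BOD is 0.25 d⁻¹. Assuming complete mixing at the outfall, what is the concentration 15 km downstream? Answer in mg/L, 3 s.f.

18 ML/d = 0.2083 m³/s.
After complete mixing, C₀ = (0.2083·250 + 0.818·0.756) / 1.026 = 51.35 mg/L.
Travel time t = 1.5e+04 m / 0.83 m/s = 1.807e+04 s = 0.2092 d.
C = 51.35·exp(−0.25·0.2092) = 51.35·0.9491 = 48.73 mg/L.

48.7 mg/L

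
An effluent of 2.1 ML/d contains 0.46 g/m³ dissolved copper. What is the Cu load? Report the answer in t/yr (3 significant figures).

0.353 t/yr

2.1 ML/d = 0.02431 m³/s.
Mass flux = Q·C = 0.02431 m³/s × 0.46 g/m³ = 0.01118 g/s.
= 0.01118 g/s × 31.56 = 0.3528 t/yr.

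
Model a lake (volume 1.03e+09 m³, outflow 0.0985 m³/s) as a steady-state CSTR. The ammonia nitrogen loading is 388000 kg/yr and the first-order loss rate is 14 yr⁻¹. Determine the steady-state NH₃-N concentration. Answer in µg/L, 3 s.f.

26.9 µg/L

Outflow Q = 0.0985 m³/s × 3.156e+07 s/yr = 3.108e+06 m³/yr.
Steady-state CSTR mass balance: W = Q·C + k·V·C, so C = W/(Q + kV).
Q + kV = 3.108e+06 + 14·1.03e+09 = 1.442e+10 m³/yr.
C = 388000/1.442e+10 = 2.69e-05 kg/m³ = 0.0269 mg/L = 26.9 µg/L.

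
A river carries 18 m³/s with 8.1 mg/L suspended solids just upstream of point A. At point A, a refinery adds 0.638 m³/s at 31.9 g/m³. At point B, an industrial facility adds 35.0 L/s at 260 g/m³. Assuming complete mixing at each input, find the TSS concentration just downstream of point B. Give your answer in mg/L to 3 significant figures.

9.39 mg/L

After input A: C = (18·8.1 + 0.638·31.9) / 18.64 = 8.915 mg/L.
35.0 L/s = 0.035 m³/s.
After input B: C = (18.64·8.915 + 0.035·260) / 18.67 = 9.385 mg/L.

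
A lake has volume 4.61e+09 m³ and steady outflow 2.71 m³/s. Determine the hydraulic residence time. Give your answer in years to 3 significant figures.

53.9 yr

Q = 2.71 m³/s × 3.156e+07 s/yr = 8.552e+07 m³/yr.
Hydraulic residence time τ = V/Q = 4.61e+09/8.552e+07 = 53.9 yr.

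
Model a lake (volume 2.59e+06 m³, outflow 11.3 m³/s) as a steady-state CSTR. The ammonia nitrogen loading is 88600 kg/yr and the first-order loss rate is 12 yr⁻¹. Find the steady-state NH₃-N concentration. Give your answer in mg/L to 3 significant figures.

0.229 mg/L

Outflow Q = 11.3 m³/s × 3.156e+07 s/yr = 3.566e+08 m³/yr.
Steady-state CSTR mass balance: W = Q·C + k·V·C, so C = W/(Q + kV).
Q + kV = 3.566e+08 + 12·2.59e+06 = 3.877e+08 m³/yr.
C = 88600/3.877e+08 = 0.0002285 kg/m³ = 0.2285 mg/L.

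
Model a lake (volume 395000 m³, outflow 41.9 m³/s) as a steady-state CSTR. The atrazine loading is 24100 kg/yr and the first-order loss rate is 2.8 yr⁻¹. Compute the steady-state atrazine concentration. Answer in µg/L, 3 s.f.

Outflow Q = 41.9 m³/s × 3.156e+07 s/yr = 1.322e+09 m³/yr.
Steady-state CSTR mass balance: W = Q·C + k·V·C, so C = W/(Q + kV).
Q + kV = 1.322e+09 + 2.8·395000 = 1.323e+09 m³/yr.
C = 24100/1.323e+09 = 1.821e-05 kg/m³ = 0.01821 mg/L = 18.21 µg/L.

18.2 µg/L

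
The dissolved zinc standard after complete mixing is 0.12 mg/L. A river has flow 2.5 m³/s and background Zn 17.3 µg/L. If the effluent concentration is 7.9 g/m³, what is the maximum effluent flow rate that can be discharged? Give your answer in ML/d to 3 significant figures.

2.85 ML/d

17.3 µg/L = 0.0173 mg/L.
Mass balance at complete mixing: C_std·(Q_w + Q_r) = Q_w·C_e + Q_r·C_b.
Rearranging, Q_w = Q_r·(C_std − C_b)/(C_e − C_std) = 2.5·(0.12 − 0.0173) / (7.9 − 0.12) = 0.033 m³/s.
= 2.851 ML/d.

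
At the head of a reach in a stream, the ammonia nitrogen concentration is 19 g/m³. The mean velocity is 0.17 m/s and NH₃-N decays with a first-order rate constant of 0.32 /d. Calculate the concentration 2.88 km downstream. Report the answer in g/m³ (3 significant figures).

17.8 g/m³

Travel time t = 2.88 km / 0.17 m/s = 2880/0.17 = 1.694e+04 s = 0.1961 d.
First-order decay: C = 19·exp(−0.32·0.1961) = 19·0.9392 = 17.84 g/m³.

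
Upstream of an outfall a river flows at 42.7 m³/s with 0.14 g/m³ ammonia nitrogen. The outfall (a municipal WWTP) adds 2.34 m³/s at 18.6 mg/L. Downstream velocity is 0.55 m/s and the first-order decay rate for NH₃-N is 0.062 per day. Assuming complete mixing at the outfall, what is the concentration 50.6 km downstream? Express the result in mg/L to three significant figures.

1.03 mg/L

After complete mixing, C₀ = (2.34·18.6 + 42.7·0.14) / 45.04 = 1.099 mg/L.
Travel time t = 5.06e+04 m / 0.55 m/s = 9.2e+04 s = 1.065 d.
C = 1.099·exp(−0.062·1.065) = 1.099·0.9361 = 1.029 mg/L.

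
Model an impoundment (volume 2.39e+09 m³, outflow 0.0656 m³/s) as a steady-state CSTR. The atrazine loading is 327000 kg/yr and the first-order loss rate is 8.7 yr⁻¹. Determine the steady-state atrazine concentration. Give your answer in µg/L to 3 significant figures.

Outflow Q = 0.0656 m³/s × 3.156e+07 s/yr = 2.07e+06 m³/yr.
Steady-state CSTR mass balance: W = Q·C + k·V·C, so C = W/(Q + kV).
Q + kV = 2.07e+06 + 8.7·2.39e+09 = 2.08e+10 m³/yr.
C = 327000/2.08e+10 = 1.572e-05 kg/m³ = 0.01572 mg/L = 15.72 µg/L.

15.7 µg/L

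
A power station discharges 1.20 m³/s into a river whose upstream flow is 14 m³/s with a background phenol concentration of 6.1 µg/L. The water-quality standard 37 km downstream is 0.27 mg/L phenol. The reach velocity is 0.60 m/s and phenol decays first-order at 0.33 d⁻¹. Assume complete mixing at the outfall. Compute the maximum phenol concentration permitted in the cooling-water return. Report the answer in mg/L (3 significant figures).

4.26 mg/L

6.1 µg/L = 0.0061 mg/L.
Travel time to the compliance point: t = 3.7e+04/0.60 = 6.167e+04 s = 0.7137 d; decay factor exp(−0.33·0.7137) = 0.7902.
So the concentration just after mixing may be at most 0.27/0.7902 = 0.3417 mg/L.
Mass balance: 0.3417·15.2 = 1.2·Cₑ + 14·0.0061.
Cₑ = (5.194 − 0.0854) / 1.2 = 4.257 mg/L.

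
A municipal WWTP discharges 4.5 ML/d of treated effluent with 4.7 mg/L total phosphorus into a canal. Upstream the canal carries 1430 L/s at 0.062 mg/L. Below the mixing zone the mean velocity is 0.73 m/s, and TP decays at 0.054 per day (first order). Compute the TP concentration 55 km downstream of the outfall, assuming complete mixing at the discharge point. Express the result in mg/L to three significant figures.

4.5 ML/d = 0.05208 m³/s.
1430 L/s = 1.43 m³/s.
After complete mixing, C₀ = (0.05208·4.7 + 1.43·0.062) / 1.482 = 0.225 mg/L.
Travel time t = 5.5e+04 m / 0.73 m/s = 7.534e+04 s = 0.872 d.
C = 0.225·exp(−0.054·0.872) = 0.225·0.954 = 0.2146 mg/L.

0.215 mg/L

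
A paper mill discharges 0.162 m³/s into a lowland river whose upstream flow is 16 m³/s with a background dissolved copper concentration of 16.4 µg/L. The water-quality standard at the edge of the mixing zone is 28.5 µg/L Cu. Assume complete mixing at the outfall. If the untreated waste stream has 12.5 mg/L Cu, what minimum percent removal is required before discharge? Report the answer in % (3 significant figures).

16.4 µg/L = 0.0164 mg/L.
28.5 µg/L = 0.0285 mg/L.
Mass balance: 0.0285·16.16 = 0.162·Cₑ + 16·0.0164.
Cₑ = (0.4606 − 0.2624) / 0.162 = 1.224 mg/L.
Required removal = 1 − 1.224/12.5 = 90.21 %.

90.2 %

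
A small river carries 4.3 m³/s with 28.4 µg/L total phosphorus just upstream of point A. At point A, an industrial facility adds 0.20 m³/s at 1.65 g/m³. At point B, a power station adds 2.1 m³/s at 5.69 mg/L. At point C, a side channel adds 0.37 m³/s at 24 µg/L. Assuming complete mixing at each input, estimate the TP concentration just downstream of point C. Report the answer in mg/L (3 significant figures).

28.4 µg/L = 0.0284 mg/L.
After input A: C = (4.3·0.0284 + 0.2·1.65) / 4.5 = 0.1005 mg/L.
After input B: C = (4.5·0.1005 + 2.1·5.69) / 6.6 = 1.879 mg/L.
24 µg/L = 0.024 mg/L.
After input C: C = (6.6·1.879 + 0.37·0.024) / 6.97 = 1.78 mg/L.

1.78 mg/L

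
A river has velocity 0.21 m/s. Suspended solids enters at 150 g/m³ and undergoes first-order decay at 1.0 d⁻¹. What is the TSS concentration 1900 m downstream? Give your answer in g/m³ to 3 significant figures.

Travel time t = 1900 m / 0.21 m/s = 1900/0.21 = 9048 s = 0.1047 d.
First-order decay: C = 150·exp(−1.0·0.1047) = 150·0.9006 = 135.1 g/m³.

135 g/m³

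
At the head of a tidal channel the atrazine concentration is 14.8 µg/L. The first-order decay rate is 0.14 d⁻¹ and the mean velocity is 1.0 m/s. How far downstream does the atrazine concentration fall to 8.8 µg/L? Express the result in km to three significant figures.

321 km

From C = C₀·e^(−kt), t = ln(C₀/C)/k = ln(14.8/8.8)/0.14 = 0.5199/0.14 = 3.713 d.
Distance = v·t = 1.0 m/s × 3.208e+05 s = 3.208e+05 m = 320.8 km.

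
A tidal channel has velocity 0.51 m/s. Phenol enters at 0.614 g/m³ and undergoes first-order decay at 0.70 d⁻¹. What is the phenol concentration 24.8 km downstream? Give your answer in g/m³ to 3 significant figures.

0.414 g/m³

Travel time t = 24.8 km / 0.51 m/s = 2.48e+04/0.51 = 4.863e+04 s = 0.5628 d.
First-order decay: C = 0.614·exp(−0.70·0.5628) = 0.614·0.6744 = 0.4141 g/m³.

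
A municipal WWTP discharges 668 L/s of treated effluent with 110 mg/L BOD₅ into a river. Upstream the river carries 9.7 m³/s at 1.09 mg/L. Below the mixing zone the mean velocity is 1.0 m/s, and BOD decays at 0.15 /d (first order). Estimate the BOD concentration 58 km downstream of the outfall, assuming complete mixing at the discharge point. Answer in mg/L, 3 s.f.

668 L/s = 0.668 m³/s.
After complete mixing, C₀ = (0.668·110 + 9.7·1.09) / 10.37 = 8.107 mg/L.
Travel time t = 5.8e+04 m / 1.0 m/s = 5.8e+04 s = 0.6713 d.
C = 8.107·exp(−0.15·0.6713) = 8.107·0.9042 = 7.33 mg/L.

7.33 mg/L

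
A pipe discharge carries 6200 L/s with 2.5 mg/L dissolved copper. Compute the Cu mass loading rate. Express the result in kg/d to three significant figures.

1340 kg/d

6200 L/s = 6.2 m³/s.
Mass flux = Q·C = 6.2 m³/s × 2.5 g/m³ = 15.5 g/s.
= 15.5 g/s × 86.4 = 1339 kg/d.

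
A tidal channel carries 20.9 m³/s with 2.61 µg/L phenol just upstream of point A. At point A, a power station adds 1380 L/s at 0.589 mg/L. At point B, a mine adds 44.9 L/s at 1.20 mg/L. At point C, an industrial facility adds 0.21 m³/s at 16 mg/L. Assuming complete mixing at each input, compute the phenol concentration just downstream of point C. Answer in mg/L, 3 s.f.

2.61 µg/L = 0.00261 mg/L.
1380 L/s = 1.38 m³/s.
After input A: C = (20.9·0.00261 + 1.38·0.589) / 22.28 = 0.03893 mg/L.
44.9 L/s = 0.0449 m³/s.
After input B: C = (22.28·0.03893 + 0.0449·1.2) / 22.32 = 0.04127 mg/L.
After input C: C = (22.32·0.04127 + 0.21·16) / 22.53 = 0.19 mg/L.

0.190 mg/L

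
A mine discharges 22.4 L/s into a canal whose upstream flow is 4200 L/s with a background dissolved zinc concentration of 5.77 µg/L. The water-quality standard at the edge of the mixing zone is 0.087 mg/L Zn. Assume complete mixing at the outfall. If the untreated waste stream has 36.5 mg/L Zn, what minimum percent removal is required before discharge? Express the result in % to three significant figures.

58.0 %

22.4 L/s = 0.0224 m³/s.
4200 L/s = 4.2 m³/s.
5.77 µg/L = 0.00577 mg/L.
Mass balance: 0.087·4.222 = 0.0224·Cₑ + 4.2·0.00577.
Cₑ = (0.3673 − 0.02423) / 0.0224 = 15.32 mg/L.
Required removal = 1 − 15.32/36.5 = 58.03 %.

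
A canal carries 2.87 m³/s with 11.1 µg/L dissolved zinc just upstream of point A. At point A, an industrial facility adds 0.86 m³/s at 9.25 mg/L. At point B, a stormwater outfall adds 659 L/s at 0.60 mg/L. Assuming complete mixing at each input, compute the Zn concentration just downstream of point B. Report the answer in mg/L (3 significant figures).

1.91 mg/L

11.1 µg/L = 0.0111 mg/L.
After input A: C = (2.87·0.0111 + 0.86·9.25) / 3.73 = 2.141 mg/L.
659 L/s = 0.659 m³/s.
After input B: C = (3.73·2.141 + 0.659·0.6) / 4.389 = 1.91 mg/L.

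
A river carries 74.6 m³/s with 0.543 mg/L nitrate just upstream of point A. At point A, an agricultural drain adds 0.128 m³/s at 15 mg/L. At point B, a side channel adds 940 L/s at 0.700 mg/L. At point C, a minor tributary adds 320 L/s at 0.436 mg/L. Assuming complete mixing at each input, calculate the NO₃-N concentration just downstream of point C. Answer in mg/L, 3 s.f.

After input A: C = (74.6·0.543 + 0.128·15) / 74.73 = 0.5678 mg/L.
940 L/s = 0.94 m³/s.
After input B: C = (74.73·0.5678 + 0.94·0.7) / 75.67 = 0.5694 mg/L.
320 L/s = 0.32 m³/s.
After input C: C = (75.67·0.5694 + 0.32·0.436) / 75.99 = 0.5688 mg/L.

0.569 mg/L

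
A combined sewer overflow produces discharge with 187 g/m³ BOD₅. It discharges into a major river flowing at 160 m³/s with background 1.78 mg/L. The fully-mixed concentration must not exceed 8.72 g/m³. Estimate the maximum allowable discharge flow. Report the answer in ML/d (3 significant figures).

538 ML/d

Mass balance at complete mixing: C_std·(Q_w + Q_r) = Q_w·C_e + Q_r·C_b.
Rearranging, Q_w = Q_r·(C_std − C_b)/(C_e − C_std) = 160·(8.72 − 1.78) / (187 − 8.72) = 6.228 m³/s.
= 538.1 ML/d.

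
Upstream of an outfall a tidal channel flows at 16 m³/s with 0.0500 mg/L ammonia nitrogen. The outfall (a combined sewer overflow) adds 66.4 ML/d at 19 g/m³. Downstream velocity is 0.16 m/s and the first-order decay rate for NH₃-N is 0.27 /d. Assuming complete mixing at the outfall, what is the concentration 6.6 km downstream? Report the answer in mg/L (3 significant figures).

66.4 ML/d = 0.7685 m³/s.
After complete mixing, C₀ = (0.7685·19 + 16·0.05) / 16.77 = 0.9185 mg/L.
Travel time t = 6600 m / 0.16 m/s = 4.125e+04 s = 0.4774 d.
C = 0.9185·exp(−0.27·0.4774) = 0.9185·0.8791 = 0.8074 mg/L.

0.807 mg/L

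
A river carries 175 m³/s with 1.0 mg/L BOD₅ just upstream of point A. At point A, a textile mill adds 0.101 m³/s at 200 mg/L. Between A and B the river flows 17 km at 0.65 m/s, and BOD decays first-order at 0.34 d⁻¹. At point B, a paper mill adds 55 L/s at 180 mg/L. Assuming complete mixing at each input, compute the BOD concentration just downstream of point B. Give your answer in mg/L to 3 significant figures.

1.06 mg/L

After input A: C = (175·1 + 0.101·200) / 175.1 = 1.115 mg/L.
Over the 17 km reach to input B (t = 2.615e+04 s = 0.3027 d), decay gives C = 1.115·exp(−0.34·0.3027) = 1.006 mg/L.
55 L/s = 0.055 m³/s.
After input B: C = (175.1·1.006 + 0.055·180) / 175.2 = 1.062 mg/L.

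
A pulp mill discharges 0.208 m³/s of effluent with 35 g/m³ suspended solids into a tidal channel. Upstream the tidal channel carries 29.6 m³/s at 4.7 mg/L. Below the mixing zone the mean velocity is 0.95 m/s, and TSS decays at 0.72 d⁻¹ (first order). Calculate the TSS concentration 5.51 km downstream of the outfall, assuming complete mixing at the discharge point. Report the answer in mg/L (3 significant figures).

After complete mixing, C₀ = (0.208·35 + 29.6·4.7) / 29.81 = 4.911 mg/L.
Travel time t = 5510 m / 0.95 m/s = 5800 s = 0.06713 d.
C = 4.911·exp(−0.72·0.06713) = 4.911·0.9528 = 4.68 mg/L.

4.68 mg/L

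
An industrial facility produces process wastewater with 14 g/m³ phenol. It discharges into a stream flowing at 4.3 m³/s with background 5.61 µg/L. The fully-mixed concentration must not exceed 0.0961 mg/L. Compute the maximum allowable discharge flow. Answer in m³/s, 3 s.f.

5.61 µg/L = 0.00561 mg/L.
Mass balance at complete mixing: C_std·(Q_w + Q_r) = Q_w·C_e + Q_r·C_b.
Rearranging, Q_w = Q_r·(C_std − C_b)/(C_e − C_std) = 4.3·(0.0961 − 0.00561) / (14 − 0.0961) = 0.02799 m³/s.

0.0280 m³/s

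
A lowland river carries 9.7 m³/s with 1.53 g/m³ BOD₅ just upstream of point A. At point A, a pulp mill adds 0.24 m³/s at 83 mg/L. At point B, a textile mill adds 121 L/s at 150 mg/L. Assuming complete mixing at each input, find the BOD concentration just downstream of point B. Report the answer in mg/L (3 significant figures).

5.26 mg/L

After input A: C = (9.7·1.53 + 0.24·83) / 9.94 = 3.497 mg/L.
121 L/s = 0.121 m³/s.
After input B: C = (9.94·3.497 + 0.121·150) / 10.06 = 5.259 mg/L.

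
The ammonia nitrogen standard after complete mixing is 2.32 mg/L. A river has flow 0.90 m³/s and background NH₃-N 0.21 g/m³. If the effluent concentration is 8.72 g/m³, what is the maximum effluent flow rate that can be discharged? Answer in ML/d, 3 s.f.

25.6 ML/d

Mass balance at complete mixing: C_std·(Q_w + Q_r) = Q_w·C_e + Q_r·C_b.
Rearranging, Q_w = Q_r·(C_std − C_b)/(C_e − C_std) = 0.90·(2.32 − 0.21) / (8.72 − 2.32) = 0.2967 m³/s.
= 25.64 ML/d.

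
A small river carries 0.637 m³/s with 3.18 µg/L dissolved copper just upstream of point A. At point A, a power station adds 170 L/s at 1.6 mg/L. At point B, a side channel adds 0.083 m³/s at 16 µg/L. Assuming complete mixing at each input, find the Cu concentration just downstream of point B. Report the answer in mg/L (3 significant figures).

3.18 µg/L = 0.00318 mg/L.
170 L/s = 0.17 m³/s.
After input A: C = (0.637·0.00318 + 0.17·1.6) / 0.807 = 0.3396 mg/L.
16 µg/L = 0.016 mg/L.
After input B: C = (0.807·0.3396 + 0.083·0.016) / 0.89 = 0.3094 mg/L.

0.309 mg/L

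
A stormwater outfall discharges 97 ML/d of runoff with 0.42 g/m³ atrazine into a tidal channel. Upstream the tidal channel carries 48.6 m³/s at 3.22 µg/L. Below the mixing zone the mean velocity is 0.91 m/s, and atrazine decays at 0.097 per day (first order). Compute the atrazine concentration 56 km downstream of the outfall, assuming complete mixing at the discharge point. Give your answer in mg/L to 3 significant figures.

0.0118 mg/L

97 ML/d = 1.123 m³/s.
3.22 µg/L = 0.00322 mg/L.
After complete mixing, C₀ = (1.123·0.42 + 48.6·0.00322) / 49.72 = 0.01263 mg/L.
Travel time t = 5.6e+04 m / 0.91 m/s = 6.154e+04 s = 0.7123 d.
C = 0.01263·exp(−0.097·0.7123) = 0.01263·0.9332 = 0.01179 mg/L.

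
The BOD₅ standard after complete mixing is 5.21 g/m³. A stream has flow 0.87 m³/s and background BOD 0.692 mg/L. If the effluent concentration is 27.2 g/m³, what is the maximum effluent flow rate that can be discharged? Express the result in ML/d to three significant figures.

Mass balance at complete mixing: C_std·(Q_w + Q_r) = Q_w·C_e + Q_r·C_b.
Rearranging, Q_w = Q_r·(C_std − C_b)/(C_e − C_std) = 0.87·(5.21 − 0.692) / (27.2 − 5.21) = 0.1787 m³/s.
= 15.44 ML/d.

15.4 ML/d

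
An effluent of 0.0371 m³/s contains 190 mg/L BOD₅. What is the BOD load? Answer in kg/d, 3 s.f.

609 kg/d

Mass flux = Q·C = 0.0371 m³/s × 190 g/m³ = 7.049 g/s.
= 7.049 g/s × 86.4 = 609 kg/d.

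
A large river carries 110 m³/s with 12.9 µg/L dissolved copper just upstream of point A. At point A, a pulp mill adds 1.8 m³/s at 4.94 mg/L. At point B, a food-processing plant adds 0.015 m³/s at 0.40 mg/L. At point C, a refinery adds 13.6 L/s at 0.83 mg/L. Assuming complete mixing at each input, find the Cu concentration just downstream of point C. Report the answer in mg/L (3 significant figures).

0.0924 mg/L

12.9 µg/L = 0.0129 mg/L.
After input A: C = (110·0.0129 + 1.8·4.94) / 111.8 = 0.09223 mg/L.
After input B: C = (111.8·0.09223 + 0.015·0.4) / 111.8 = 0.09227 mg/L.
13.6 L/s = 0.0136 m³/s.
After input C: C = (111.8·0.09227 + 0.0136·0.83) / 111.8 = 0.09236 mg/L.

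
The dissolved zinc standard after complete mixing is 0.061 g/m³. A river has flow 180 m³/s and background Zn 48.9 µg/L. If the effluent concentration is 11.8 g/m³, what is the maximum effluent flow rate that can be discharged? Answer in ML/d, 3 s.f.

48.9 µg/L = 0.0489 mg/L.
Mass balance at complete mixing: C_std·(Q_w + Q_r) = Q_w·C_e + Q_r·C_b.
Rearranging, Q_w = Q_r·(C_std − C_b)/(C_e − C_std) = 180·(0.061 − 0.0489) / (11.8 − 0.061) = 0.1855 m³/s.
= 16.03 ML/d.

16.0 ML/d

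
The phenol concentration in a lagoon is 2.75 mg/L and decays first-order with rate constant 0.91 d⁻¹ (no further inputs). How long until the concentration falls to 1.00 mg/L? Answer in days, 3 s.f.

t = ln(C₀/C)/k = ln(2.75/1.00)/0.91 = 1.012/0.91 = 1.112 d.

1.11 d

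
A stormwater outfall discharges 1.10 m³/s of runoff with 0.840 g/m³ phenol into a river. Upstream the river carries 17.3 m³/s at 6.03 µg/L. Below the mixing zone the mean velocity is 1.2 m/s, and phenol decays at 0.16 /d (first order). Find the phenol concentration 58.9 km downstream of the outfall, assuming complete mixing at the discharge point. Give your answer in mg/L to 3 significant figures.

0.0510 mg/L

6.03 µg/L = 0.00603 mg/L.
After complete mixing, C₀ = (1.1·0.84 + 17.3·0.00603) / 18.4 = 0.05589 mg/L.
Travel time t = 5.89e+04 m / 1.2 m/s = 4.908e+04 s = 0.5681 d.
C = 0.05589·exp(−0.16·0.5681) = 0.05589·0.9131 = 0.05103 mg/L.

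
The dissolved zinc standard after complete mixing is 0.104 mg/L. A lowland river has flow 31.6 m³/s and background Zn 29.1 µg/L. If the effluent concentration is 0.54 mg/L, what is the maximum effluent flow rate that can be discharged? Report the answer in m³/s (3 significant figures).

5.43 m³/s

29.1 µg/L = 0.0291 mg/L.
Mass balance at complete mixing: C_std·(Q_w + Q_r) = Q_w·C_e + Q_r·C_b.
Rearranging, Q_w = Q_r·(C_std − C_b)/(C_e − C_std) = 31.6·(0.104 − 0.0291) / (0.54 − 0.104) = 5.429 m³/s.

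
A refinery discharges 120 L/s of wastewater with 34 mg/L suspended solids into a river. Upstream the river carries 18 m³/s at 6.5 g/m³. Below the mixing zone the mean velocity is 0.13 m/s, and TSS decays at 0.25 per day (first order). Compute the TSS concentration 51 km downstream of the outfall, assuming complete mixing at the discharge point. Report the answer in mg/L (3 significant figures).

2.15 mg/L

120 L/s = 0.12 m³/s.
After complete mixing, C₀ = (0.12·34 + 18·6.5) / 18.12 = 6.682 mg/L.
Travel time t = 5.1e+04 m / 0.13 m/s = 3.923e+05 s = 4.541 d.
C = 6.682·exp(−0.25·4.541) = 6.682·0.3214 = 2.147 mg/L.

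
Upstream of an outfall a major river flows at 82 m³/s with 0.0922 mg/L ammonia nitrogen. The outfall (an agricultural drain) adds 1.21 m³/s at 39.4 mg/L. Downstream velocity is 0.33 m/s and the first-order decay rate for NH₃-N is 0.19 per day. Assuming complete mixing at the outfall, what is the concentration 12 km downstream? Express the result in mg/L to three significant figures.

0.613 mg/L

After complete mixing, C₀ = (1.21·39.4 + 82·0.0922) / 83.21 = 0.6638 mg/L.
Travel time t = 1.2e+04 m / 0.33 m/s = 3.636e+04 s = 0.4209 d.
C = 0.6638·exp(−0.19·0.4209) = 0.6638·0.9231 = 0.6128 mg/L.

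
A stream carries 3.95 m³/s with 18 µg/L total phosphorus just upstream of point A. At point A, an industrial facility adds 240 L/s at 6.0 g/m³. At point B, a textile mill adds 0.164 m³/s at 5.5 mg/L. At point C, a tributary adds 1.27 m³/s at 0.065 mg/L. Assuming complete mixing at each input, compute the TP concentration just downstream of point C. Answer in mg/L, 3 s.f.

18 µg/L = 0.018 mg/L.
240 L/s = 0.24 m³/s.
After input A: C = (3.95·0.018 + 0.24·6) / 4.19 = 0.3606 mg/L.
After input B: C = (4.19·0.3606 + 0.164·5.5) / 4.354 = 0.5542 mg/L.
After input C: C = (4.354·0.5542 + 1.27·0.065) / 5.624 = 0.4437 mg/L.

0.444 mg/L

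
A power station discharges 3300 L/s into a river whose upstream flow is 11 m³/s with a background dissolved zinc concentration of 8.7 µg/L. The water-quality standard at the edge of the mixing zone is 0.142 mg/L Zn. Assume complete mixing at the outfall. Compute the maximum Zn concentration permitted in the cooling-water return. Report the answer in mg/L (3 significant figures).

3300 L/s = 3.3 m³/s.
8.7 µg/L = 0.0087 mg/L.
Mass balance: 0.142·14.3 = 3.3·Cₑ + 11·0.0087.
Cₑ = (2.031 − 0.0957) / 3.3 = 0.5863 mg/L.

0.586 mg/L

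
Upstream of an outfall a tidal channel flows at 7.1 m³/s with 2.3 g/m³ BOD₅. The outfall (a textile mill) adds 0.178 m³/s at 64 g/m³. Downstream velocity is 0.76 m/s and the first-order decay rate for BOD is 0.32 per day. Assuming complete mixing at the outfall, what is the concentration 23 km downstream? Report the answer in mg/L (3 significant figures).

After complete mixing, C₀ = (0.178·64 + 7.1·2.3) / 7.278 = 3.809 mg/L.
Travel time t = 2.3e+04 m / 0.76 m/s = 3.026e+04 s = 0.3503 d.
C = 3.809·exp(−0.32·0.3503) = 3.809·0.894 = 3.405 mg/L.

3.41 mg/L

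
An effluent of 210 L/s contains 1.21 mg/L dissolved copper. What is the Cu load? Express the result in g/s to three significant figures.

210 L/s = 0.21 m³/s.
Mass flux = Q·C = 0.21 m³/s × 1.21 g/m³ = 0.2541 g/s.

0.254 g/s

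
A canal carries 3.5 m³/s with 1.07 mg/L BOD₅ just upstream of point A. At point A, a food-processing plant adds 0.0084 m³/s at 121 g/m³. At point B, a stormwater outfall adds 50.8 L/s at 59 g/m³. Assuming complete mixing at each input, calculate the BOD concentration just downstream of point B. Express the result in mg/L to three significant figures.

After input A: C = (3.5·1.07 + 0.0084·121) / 3.508 = 1.357 mg/L.
50.8 L/s = 0.0508 m³/s.
After input B: C = (3.508·1.357 + 0.0508·59) / 3.559 = 2.18 mg/L.

2.18 mg/L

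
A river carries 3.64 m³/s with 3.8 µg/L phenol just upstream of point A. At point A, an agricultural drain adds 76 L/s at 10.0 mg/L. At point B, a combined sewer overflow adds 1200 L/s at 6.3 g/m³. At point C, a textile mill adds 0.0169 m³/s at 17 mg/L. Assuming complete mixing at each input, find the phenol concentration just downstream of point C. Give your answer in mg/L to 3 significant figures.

1.75 mg/L

3.8 µg/L = 0.0038 mg/L.
76 L/s = 0.076 m³/s.
After input A: C = (3.64·0.0038 + 0.076·10) / 3.716 = 0.2082 mg/L.
1200 L/s = 1.2 m³/s.
After input B: C = (3.716·0.2082 + 1.2·6.3) / 4.916 = 1.695 mg/L.
After input C: C = (4.916·1.695 + 0.0169·17) / 4.933 = 1.748 mg/L.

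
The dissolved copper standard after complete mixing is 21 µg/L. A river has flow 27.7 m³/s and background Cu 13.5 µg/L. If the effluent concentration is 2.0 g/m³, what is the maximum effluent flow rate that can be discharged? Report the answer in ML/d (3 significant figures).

9.07 ML/d

13.5 µg/L = 0.0135 mg/L.
21 µg/L = 0.021 mg/L.
Mass balance at complete mixing: C_std·(Q_w + Q_r) = Q_w·C_e + Q_r·C_b.
Rearranging, Q_w = Q_r·(C_std − C_b)/(C_e − C_std) = 27.7·(0.021 − 0.0135) / (2 − 0.021) = 0.105 m³/s.
= 9.07 ML/d.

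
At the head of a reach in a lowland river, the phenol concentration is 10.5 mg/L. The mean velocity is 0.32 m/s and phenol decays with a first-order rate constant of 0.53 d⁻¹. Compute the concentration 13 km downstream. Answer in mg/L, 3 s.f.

Travel time t = 13 km / 0.32 m/s = 1.3e+04/0.32 = 4.062e+04 s = 0.4702 d.
First-order decay: C = 10.5·exp(−0.53·0.4702) = 10.5·0.7794 = 8.184 mg/L.

8.18 mg/L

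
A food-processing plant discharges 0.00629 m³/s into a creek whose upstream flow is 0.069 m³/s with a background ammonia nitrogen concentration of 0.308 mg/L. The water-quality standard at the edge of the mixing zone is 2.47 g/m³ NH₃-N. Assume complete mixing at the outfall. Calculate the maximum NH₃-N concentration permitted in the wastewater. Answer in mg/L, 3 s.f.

26.2 mg/L

Mass balance: 2.47·0.07529 = 0.00629·Cₑ + 0.069·0.308.
Cₑ = (0.186 − 0.02125) / 0.00629 = 26.19 mg/L.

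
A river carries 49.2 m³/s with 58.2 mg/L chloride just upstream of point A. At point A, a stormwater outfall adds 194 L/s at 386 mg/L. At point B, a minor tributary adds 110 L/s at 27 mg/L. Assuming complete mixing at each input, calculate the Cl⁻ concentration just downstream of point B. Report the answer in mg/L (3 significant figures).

194 L/s = 0.194 m³/s.
After input A: C = (49.2·58.2 + 0.194·386) / 49.39 = 59.49 mg/L.
110 L/s = 0.11 m³/s.
After input B: C = (49.39·59.49 + 0.11·27) / 49.5 = 59.42 mg/L.

59.4 mg/L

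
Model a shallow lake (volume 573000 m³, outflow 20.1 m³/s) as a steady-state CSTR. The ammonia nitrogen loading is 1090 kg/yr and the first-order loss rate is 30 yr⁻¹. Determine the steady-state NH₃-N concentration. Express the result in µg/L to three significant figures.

Outflow Q = 20.1 m³/s × 3.156e+07 s/yr = 6.343e+08 m³/yr.
Steady-state CSTR mass balance: W = Q·C + k·V·C, so C = W/(Q + kV).
Q + kV = 6.343e+08 + 30·573000 = 6.515e+08 m³/yr.
C = 1090/6.515e+08 = 1.673e-06 kg/m³ = 0.001673 mg/L = 1.673 µg/L.

1.67 µg/L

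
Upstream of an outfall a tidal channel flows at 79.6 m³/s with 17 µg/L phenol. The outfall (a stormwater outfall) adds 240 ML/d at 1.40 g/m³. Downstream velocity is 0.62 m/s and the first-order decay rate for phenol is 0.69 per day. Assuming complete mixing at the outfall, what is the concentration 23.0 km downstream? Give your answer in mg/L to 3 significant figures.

240 ML/d = 2.778 m³/s.
17 µg/L = 0.017 mg/L.
After complete mixing, C₀ = (2.778·1.4 + 79.6·0.017) / 82.38 = 0.06363 mg/L.
Travel time t = 2.3e+04 m / 0.62 m/s = 3.71e+04 s = 0.4294 d.
C = 0.06363·exp(−0.69·0.4294) = 0.06363·0.7436 = 0.04732 mg/L.

0.0473 mg/L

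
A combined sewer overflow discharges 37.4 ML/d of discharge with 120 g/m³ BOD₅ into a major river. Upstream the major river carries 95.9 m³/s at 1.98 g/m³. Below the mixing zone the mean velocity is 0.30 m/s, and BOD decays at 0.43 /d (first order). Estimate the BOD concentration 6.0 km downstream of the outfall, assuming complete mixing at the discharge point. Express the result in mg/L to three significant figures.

2.27 mg/L

37.4 ML/d = 0.4329 m³/s.
After complete mixing, C₀ = (0.4329·120 + 95.9·1.98) / 96.33 = 2.51 mg/L.
Travel time t = 6000 m / 0.30 m/s = 2e+04 s = 0.2315 d.
C = 2.51·exp(−0.43·0.2315) = 2.51·0.9053 = 2.272 mg/L.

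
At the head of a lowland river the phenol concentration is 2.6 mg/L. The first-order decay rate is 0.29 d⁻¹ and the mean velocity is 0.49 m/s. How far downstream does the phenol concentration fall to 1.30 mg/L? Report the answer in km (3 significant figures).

From C = C₀·e^(−kt), t = ln(C₀/C)/k = ln(2.6/1.30)/0.29 = 0.6931/0.29 = 2.39 d.
Distance = v·t = 0.49 m/s × 2.065e+05 s = 1.012e+05 m = 101.2 km.

101 km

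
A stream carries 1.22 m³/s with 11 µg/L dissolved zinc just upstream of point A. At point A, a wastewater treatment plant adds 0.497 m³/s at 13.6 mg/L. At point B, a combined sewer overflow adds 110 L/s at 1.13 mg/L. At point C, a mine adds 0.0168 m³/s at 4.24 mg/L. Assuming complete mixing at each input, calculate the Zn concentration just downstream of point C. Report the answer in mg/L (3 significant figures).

11 µg/L = 0.011 mg/L.
After input A: C = (1.22·0.011 + 0.497·13.6) / 1.717 = 3.944 mg/L.
110 L/s = 0.11 m³/s.
After input B: C = (1.717·3.944 + 0.11·1.13) / 1.827 = 3.775 mg/L.
After input C: C = (1.827·3.775 + 0.0168·4.24) / 1.844 = 3.779 mg/L.

3.78 mg/L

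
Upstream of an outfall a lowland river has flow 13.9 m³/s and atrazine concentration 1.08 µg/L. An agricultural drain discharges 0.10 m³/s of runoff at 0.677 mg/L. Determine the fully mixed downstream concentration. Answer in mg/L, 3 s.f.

1.08 µg/L = 0.00108 mg/L.
By mass balance at complete mixing, C = (0.1·0.677 + 13.9·0.00108) / (0.1 + 13.9) = 0.08271/14 = 0.005908 mg/L.

0.00591 mg/L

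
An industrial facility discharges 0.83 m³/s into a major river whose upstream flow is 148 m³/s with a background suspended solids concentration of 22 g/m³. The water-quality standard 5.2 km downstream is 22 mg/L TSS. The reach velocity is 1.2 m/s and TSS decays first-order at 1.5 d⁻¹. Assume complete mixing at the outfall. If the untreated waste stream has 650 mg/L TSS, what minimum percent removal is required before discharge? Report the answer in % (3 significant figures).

Travel time to the compliance point: t = 5200/1.2 = 4333 s = 0.05015 d; decay factor exp(−1.5·0.05015) = 0.9275.
So the concentration just after mixing may be at most 22/0.9275 = 23.72 mg/L.
Mass balance: 23.72·148.8 = 0.83·Cₑ + 148·22.
Cₑ = (3530 − 3256) / 0.83 = 330.2 mg/L.
Required removal = 1 − 330.2/650 = 49.2 %.

49.2 %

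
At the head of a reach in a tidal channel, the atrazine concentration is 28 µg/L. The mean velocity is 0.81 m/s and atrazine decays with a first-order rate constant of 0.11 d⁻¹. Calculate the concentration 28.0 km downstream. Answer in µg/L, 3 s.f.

26.8 µg/L

Travel time t = 28.0 km / 0.81 m/s = 2.8e+04/0.81 = 3.457e+04 s = 0.4001 d.
First-order decay: C = 28·exp(−0.11·0.4001) = 28·0.9569 = 26.79 µg/L.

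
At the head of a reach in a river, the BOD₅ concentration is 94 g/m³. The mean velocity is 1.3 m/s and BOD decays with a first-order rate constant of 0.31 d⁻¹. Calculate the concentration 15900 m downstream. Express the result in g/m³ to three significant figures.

90.0 g/m³

Travel time t = 15900 m / 1.3 m/s = 1.59e+04/1.3 = 1.223e+04 s = 0.1416 d.
First-order decay: C = 94·exp(−0.31·0.1416) = 94·0.9571 = 89.96 g/m³.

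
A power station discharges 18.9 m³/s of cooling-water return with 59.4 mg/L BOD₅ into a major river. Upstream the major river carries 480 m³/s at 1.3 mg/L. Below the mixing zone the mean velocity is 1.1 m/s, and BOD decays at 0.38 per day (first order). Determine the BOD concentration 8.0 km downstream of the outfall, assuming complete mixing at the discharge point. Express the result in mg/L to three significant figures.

After complete mixing, C₀ = (18.9·59.4 + 480·1.3) / 498.9 = 3.501 mg/L.
Travel time t = 8000 m / 1.1 m/s = 7273 s = 0.08418 d.
C = 3.501·exp(−0.38·0.08418) = 3.501·0.9685 = 3.391 mg/L.

3.39 mg/L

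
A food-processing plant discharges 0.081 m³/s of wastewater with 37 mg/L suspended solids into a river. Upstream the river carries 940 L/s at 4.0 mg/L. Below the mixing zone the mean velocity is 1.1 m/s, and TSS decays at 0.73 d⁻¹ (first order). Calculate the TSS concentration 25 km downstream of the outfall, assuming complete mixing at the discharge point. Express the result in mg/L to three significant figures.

5.46 mg/L

940 L/s = 0.94 m³/s.
After complete mixing, C₀ = (0.081·37 + 0.94·4) / 1.021 = 6.618 mg/L.
Travel time t = 2.5e+04 m / 1.1 m/s = 2.273e+04 s = 0.263 d.
C = 6.618·exp(−0.73·0.263) = 6.618·0.8253 = 5.462 mg/L.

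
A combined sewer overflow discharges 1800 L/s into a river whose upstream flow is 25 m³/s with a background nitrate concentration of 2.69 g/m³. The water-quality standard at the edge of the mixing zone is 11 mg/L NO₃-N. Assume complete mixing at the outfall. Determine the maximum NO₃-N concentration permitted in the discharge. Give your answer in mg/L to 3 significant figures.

1800 L/s = 1.8 m³/s.
Mass balance: 11·26.8 = 1.8·Cₑ + 25·2.69.
Cₑ = (294.8 − 67.25) / 1.8 = 126.4 mg/L.

126 mg/L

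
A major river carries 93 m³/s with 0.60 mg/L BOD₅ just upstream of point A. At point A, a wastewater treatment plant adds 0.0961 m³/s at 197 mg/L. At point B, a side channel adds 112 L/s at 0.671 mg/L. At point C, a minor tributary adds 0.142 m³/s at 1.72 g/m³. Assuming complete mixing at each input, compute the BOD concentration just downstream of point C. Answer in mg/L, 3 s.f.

After input A: C = (93·0.6 + 0.0961·197) / 93.1 = 0.8027 mg/L.
112 L/s = 0.112 m³/s.
After input B: C = (93.1·0.8027 + 0.112·0.671) / 93.21 = 0.8026 mg/L.
After input C: C = (93.21·0.8026 + 0.142·1.72) / 93.35 = 0.804 mg/L.

0.804 mg/L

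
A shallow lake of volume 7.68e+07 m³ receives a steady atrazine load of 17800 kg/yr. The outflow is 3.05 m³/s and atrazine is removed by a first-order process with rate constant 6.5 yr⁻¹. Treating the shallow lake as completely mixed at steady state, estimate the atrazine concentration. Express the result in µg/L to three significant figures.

29.9 µg/L

Outflow Q = 3.05 m³/s × 3.156e+07 s/yr = 9.625e+07 m³/yr.
Steady-state CSTR mass balance: W = Q·C + k·V·C, so C = W/(Q + kV).
Q + kV = 9.625e+07 + 6.5·7.68e+07 = 5.955e+08 m³/yr.
C = 17800/5.955e+08 = 2.989e-05 kg/m³ = 0.02989 mg/L = 29.89 µg/L.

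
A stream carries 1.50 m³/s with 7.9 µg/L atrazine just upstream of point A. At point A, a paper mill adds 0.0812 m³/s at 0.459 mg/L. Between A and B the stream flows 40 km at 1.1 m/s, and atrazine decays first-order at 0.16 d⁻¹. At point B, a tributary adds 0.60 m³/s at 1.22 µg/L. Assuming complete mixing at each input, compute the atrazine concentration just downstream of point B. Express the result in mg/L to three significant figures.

7.9 µg/L = 0.0079 mg/L.
After input A: C = (1.5·0.0079 + 0.0812·0.459) / 1.581 = 0.03107 mg/L.
Over the 40 km reach to input B (t = 3.636e+04 s = 0.4209 d), decay gives C = 0.03107·exp(−0.16·0.4209) = 0.02904 mg/L.
1.22 µg/L = 0.00122 mg/L.
After input B: C = (1.581·0.02904 + 0.6·0.00122) / 2.181 = 0.02139 mg/L.

0.0214 mg/L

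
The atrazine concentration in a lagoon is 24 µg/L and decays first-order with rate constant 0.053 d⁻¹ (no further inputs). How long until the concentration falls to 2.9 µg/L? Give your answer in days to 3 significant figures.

39.9 d

t = ln(C₀/C)/k = ln(24/2.9)/0.053 = 2.113/0.053 = 39.87 d.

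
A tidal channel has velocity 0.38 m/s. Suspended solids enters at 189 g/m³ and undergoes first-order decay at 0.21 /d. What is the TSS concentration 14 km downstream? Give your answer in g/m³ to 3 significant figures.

173 g/m³

Travel time t = 14 km / 0.38 m/s = 1.4e+04/0.38 = 3.684e+04 s = 0.4264 d.
First-order decay: C = 189·exp(−0.21·0.4264) = 189·0.9143 = 172.8 g/m³.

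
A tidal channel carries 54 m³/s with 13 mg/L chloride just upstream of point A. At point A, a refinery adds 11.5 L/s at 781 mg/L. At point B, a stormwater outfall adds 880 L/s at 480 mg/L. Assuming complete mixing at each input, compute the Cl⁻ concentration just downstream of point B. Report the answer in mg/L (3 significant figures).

11.5 L/s = 0.0115 m³/s.
After input A: C = (54·13 + 0.0115·781) / 54.01 = 13.16 mg/L.
880 L/s = 0.88 m³/s.
After input B: C = (54.01·13.16 + 0.88·480) / 54.89 = 20.65 mg/L.

20.6 mg/L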